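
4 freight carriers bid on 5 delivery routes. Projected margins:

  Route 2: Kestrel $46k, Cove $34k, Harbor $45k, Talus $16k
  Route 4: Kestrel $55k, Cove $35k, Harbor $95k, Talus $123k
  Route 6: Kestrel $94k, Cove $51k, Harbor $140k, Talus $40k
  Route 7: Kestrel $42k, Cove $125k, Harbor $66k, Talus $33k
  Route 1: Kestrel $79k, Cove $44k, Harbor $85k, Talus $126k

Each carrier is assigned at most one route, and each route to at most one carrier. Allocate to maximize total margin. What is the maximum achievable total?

Max total: $467k

Optimal: Kestrel→Route 1 ($79k), Cove→Route 7 ($125k), Harbor→Route 6 ($140k), Talus→Route 4 ($123k) — total 79+125+140+123 = $467k.
Max-entry greedy (repeatedly take the single best remaining cell) gives $446k, worse by 21.
Next-best assignment: Kestrel→Route 4, Cove→Route 7, Harbor→Route 6, Talus→Route 1 = $446k.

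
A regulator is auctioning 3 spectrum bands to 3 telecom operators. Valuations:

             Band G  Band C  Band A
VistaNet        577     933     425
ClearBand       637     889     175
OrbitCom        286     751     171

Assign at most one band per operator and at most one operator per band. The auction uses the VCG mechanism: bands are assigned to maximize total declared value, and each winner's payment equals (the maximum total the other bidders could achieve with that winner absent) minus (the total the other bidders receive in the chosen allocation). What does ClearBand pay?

ClearBand pays $152M.

Efficient allocation: VistaNet→Band A ($425M), ClearBand→Band G ($637M), OrbitCom→Band C ($751M); total welfare W = $1813M.
ClearBand receives Band G at value $637M, so the others get W − 637 = $1176M.
Without ClearBand: best allocation of the remaining 2 bidders over all 3 bands is VistaNet→Band G ($577M), OrbitCom→Band C ($751M), total $1328M.
VCG payment = (others' best without ClearBand) − (others' welfare with ClearBand) = 1328 − 1176 = $152M.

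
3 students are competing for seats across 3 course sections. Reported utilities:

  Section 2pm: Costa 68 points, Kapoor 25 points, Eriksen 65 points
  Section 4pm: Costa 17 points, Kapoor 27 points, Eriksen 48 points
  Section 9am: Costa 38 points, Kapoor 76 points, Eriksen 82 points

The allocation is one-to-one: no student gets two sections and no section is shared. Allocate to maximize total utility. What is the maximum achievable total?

Max total: 192 points

Optimal: Costa→Section 2pm (68 points), Kapoor→Section 9am (76 points), Eriksen→Section 4pm (48 points) — total 68+76+48 = 192 points.
Next-best assignment: Costa→Section 2pm, Kapoor→Section 4pm, Eriksen→Section 9am = 177 points.
No other one-to-one assignment exceeds 192 points.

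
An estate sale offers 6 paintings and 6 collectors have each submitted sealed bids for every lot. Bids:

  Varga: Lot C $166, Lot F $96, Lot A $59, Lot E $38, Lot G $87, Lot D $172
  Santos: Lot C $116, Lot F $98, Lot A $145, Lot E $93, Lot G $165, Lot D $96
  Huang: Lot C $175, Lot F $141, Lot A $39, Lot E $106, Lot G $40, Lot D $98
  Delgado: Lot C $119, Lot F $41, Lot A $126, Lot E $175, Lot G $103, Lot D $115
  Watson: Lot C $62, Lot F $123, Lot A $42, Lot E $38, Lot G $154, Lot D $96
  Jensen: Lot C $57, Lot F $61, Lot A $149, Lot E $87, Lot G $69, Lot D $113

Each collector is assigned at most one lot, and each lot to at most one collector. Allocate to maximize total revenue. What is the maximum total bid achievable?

This is a one-to-one assignment (maximum-weight bipartite matching).
Optimal: Varga→Lot D ($172), Santos→Lot G ($165), Huang→Lot C ($175), Delgado→Lot E ($175), Watson→Lot F ($123), Jensen→Lot A ($149) — total 172+165+175+175+123+149 = $959.
Next-best assignment: Varga→Lot D, Santos→Lot F, Huang→Lot C, Delgado→Lot E, Watson→Lot G, Jensen→Lot A = $923.

Max total: $959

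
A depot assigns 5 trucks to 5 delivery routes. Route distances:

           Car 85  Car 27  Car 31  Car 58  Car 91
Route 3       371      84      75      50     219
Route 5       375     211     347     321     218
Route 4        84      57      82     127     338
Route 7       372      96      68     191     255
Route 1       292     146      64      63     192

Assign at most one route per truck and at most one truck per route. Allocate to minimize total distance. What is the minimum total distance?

Min total: 512 km

Optimal: Car 85→Route 4 (84 km), Car 27→Route 7 (96 km), Car 31→Route 1 (64 km), Car 58→Route 3 (50 km), Car 91→Route 5 (218 km) — total 84+96+64+50+218 = 512 km.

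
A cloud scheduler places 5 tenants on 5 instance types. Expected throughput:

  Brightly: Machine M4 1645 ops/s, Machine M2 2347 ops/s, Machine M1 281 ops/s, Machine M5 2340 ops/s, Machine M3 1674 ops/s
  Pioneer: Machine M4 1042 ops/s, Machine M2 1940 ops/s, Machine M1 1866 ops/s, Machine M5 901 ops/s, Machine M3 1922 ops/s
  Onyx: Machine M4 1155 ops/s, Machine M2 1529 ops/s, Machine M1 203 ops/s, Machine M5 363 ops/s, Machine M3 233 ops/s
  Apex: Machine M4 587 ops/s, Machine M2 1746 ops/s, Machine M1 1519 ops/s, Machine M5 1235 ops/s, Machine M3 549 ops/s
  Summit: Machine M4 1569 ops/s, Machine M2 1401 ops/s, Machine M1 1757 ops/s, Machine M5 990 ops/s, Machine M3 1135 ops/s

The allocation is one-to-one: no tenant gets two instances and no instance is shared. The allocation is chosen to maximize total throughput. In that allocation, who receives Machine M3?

Pioneer receives Machine M3.

Optimal: Brightly→Machine M5 (2340 ops/s), Pioneer→Machine M3 (1922 ops/s), Onyx→Machine M4 (1155 ops/s), Apex→Machine M2 (1746 ops/s), Summit→Machine M1 (1757 ops/s) — total 2340+1922+1155+1746+1757 = 8920 ops/s.
Column-greedy (each instance in turn goes to its best remaining tenant) gives 6810 ops/s, worse by 2110.
Swapping Summit↔Pioneer (Summit→Machine M3 1135 ops/s, Pioneer→Machine M1 1866 ops/s) loses 678.
Pioneer's own top instance is Machine M2 (1940 ops/s), but forcing Pioneer→Machine M2 and reassigning the rest optimally gives only 8089 ops/s — worse by 831.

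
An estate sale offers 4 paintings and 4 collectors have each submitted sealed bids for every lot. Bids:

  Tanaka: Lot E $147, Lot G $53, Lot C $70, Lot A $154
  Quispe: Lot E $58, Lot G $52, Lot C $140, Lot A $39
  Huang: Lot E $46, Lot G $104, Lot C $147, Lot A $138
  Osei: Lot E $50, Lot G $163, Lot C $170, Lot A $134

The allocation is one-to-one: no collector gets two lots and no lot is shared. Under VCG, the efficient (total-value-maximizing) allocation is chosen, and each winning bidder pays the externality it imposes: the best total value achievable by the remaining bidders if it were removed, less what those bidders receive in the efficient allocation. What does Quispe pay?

Efficient allocation: Tanaka→Lot E ($147), Quispe→Lot C ($140), Huang→Lot A ($138), Osei→Lot G ($163); total welfare W = $588.
Quispe receives Lot C at value $140, so the others get W − 140 = $448.
Without Quispe: best allocation of the remaining 3 bidders over all 4 lots is Tanaka→Lot A ($154), Huang→Lot C ($147), Osei→Lot G ($163), total $464.
VCG payment = (others' best without Quispe) − (others' welfare with Quispe) = 464 − 448 = $16.

Quispe pays $16.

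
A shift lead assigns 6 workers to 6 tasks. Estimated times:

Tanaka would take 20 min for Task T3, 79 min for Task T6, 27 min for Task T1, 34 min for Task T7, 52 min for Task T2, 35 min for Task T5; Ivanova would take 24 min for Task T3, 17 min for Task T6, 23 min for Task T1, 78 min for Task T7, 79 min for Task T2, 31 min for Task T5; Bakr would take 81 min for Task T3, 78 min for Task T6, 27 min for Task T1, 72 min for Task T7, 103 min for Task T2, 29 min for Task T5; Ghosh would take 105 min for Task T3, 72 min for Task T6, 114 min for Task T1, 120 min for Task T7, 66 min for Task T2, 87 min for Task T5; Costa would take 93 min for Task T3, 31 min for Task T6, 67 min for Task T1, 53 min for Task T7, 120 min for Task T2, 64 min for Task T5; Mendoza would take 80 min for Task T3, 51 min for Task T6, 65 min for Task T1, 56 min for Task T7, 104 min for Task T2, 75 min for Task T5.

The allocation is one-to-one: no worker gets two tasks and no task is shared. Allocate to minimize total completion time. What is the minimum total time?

Min total: 225 min

Optimal: Tanaka→Task T3 (20 min), Ivanova→Task T1 (23 min), Bakr→Task T5 (29 min), Ghosh→Task T2 (66 min), Costa→Task T6 (31 min), Mendoza→Task T7 (56 min) — total 20+23+29+66+31+56 = 225 min.
Column-greedy (each task in turn goes to its cheapest remaining worker) gives 258 min, worse by 33.
No other one-to-one assignment undercuts 225 min.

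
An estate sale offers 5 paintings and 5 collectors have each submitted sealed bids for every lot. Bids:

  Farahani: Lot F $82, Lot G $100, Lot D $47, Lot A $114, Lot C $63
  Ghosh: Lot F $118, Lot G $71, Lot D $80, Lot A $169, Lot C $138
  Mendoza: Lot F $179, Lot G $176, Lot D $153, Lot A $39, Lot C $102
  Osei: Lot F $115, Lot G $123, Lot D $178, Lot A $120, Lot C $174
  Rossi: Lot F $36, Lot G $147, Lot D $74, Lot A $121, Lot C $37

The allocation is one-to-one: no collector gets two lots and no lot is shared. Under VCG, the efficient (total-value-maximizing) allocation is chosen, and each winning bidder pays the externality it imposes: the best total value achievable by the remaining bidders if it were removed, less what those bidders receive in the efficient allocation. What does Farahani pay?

Farahani pays $31.

Efficient allocation: Farahani→Lot A ($114), Ghosh→Lot C ($138), Mendoza→Lot F ($179), Osei→Lot D ($178), Rossi→Lot G ($147); total welfare W = $756.
Farahani receives Lot A at value $114, so the others get W − 114 = $642.
Without Farahani: best allocation of the remaining 4 bidders over all 5 lots is Ghosh→Lot A ($169), Mendoza→Lot F ($179), Osei→Lot D ($178), Rossi→Lot G ($147), total $673.
VCG payment = (others' best without Farahani) − (others' welfare with Farahani) = 673 − 642 = $31.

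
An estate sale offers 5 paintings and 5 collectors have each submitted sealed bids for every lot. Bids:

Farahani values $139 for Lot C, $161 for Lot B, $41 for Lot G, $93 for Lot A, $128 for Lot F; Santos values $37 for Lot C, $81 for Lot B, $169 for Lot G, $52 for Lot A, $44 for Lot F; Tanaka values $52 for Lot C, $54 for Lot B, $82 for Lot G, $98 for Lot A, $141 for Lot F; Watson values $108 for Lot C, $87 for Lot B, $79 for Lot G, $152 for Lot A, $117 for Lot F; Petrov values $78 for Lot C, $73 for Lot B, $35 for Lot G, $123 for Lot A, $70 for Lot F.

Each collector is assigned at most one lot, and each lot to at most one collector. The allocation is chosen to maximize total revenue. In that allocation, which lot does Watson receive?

Watson receives Lot C.

Optimal: Farahani→Lot B ($161), Santos→Lot G ($169), Tanaka→Lot F ($141), Watson→Lot C ($108), Petrov→Lot A ($123) — total 161+169+141+108+123 = $702.
Max-entry greedy (repeatedly take the single best remaining cell) gives $701, worse by 1.
Next-best assignment: Farahani→Lot B, Santos→Lot G, Tanaka→Lot F, Watson→Lot A, Petrov→Lot C = $701.
Swapping Farahani↔Tanaka (Farahani→Lot F $128, Tanaka→Lot B $54) loses 120.
Every other assignment is strictly worse.
Watson's own top lot is Lot A ($152), but forcing Watson→Lot A and reassigning the rest optimally gives only $701 — worse by 1.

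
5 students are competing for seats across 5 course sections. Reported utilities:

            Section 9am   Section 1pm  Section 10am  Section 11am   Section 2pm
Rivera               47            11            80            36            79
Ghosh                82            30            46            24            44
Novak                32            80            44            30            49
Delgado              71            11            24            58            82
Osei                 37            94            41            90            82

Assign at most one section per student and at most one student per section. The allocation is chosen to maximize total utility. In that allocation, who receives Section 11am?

Osei receives Section 11am.

Treat this as an assignment problem: match each student to one section.
Optimal: Rivera→Section 10am (80 points), Ghosh→Section 9am (82 points), Novak→Section 1pm (80 points), Delgado→Section 2pm (82 points), Osei→Section 11am (90 points) — total 80+82+80+82+90 = 414 points.
Max-entry greedy (repeatedly take the single best remaining cell) gives 368 points, worse by 46.
Next-best assignment: Rivera→Section 10am, Ghosh→Section 9am, Novak→Section 1pm, Delgado→Section 11am, Osei→Section 2pm = 382 points.
Every other assignment is strictly worse.
Osei's own top section is Section 1pm (94 points), but forcing Osei→Section 1pm and reassigning the rest optimally gives only 368 points — worse by 46.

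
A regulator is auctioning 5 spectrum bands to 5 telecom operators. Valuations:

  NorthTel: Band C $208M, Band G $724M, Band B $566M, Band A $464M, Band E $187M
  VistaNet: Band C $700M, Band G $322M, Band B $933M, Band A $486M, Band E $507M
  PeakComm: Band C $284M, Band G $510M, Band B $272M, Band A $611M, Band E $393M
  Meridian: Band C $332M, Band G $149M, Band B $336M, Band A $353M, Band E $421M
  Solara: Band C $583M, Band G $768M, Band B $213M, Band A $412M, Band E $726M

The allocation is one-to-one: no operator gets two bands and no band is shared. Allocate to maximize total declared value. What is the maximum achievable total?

Max total: $3326M

Optimal: NorthTel→Band G ($724M), VistaNet→Band B ($933M), PeakComm→Band A ($611M), Meridian→Band C ($332M), Solara→Band E ($726M) — total 724+933+611+332+726 = $3326M.
Row-greedy (each operator in turn takes its best remaining band) gives $3272M, worse by 54.
Next-best assignment: NorthTel→Band G, VistaNet→Band B, PeakComm→Band A, Meridian→Band E, Solara→Band C = $3272M.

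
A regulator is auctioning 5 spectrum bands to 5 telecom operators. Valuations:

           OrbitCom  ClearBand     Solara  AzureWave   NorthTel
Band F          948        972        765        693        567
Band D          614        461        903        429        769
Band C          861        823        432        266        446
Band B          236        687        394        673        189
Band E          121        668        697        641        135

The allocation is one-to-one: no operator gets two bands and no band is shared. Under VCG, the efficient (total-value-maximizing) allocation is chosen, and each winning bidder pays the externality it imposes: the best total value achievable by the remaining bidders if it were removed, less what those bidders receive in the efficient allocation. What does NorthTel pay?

Efficient allocation: OrbitCom→Band C ($861M), ClearBand→Band F ($972M), Solara→Band E ($697M), AzureWave→Band B ($673M), NorthTel→Band D ($769M); total welfare W = $3972M.
NorthTel receives Band D at value $769M, so the others get W − 769 = $3203M.
Without NorthTel: best allocation of the remaining 4 bidders over all 5 bands is OrbitCom→Band C ($861M), ClearBand→Band F ($972M), Solara→Band D ($903M), AzureWave→Band B ($673M), total $3409M.
VCG payment = (others' best without NorthTel) − (others' welfare with NorthTel) = 3409 − 3203 = $206M.

NorthTel pays $206M.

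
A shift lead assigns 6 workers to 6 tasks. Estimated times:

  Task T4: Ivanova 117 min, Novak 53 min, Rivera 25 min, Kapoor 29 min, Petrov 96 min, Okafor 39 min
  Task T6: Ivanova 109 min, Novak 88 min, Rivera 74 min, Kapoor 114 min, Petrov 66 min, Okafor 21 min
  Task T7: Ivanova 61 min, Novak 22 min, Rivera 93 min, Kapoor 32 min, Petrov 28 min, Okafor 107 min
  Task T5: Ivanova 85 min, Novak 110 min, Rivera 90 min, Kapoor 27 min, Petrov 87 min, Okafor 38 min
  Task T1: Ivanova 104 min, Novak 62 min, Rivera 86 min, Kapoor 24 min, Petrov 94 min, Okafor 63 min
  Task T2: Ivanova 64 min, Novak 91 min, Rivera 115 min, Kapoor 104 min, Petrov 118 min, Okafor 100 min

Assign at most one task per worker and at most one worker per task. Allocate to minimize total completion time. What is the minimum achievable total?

Optimal: Ivanova→Task T2 (64 min), Novak→Task T1 (62 min), Rivera→Task T4 (25 min), Kapoor→Task T5 (27 min), Petrov→Task T7 (28 min), Okafor→Task T6 (21 min) — total 64+62+25+27+28+21 = 227 min.
Column-greedy (each task in turn goes to its cheapest remaining worker) gives 253 min, worse by 26.
No other one-to-one assignment undercuts 227 min.

Minimum total: 227 min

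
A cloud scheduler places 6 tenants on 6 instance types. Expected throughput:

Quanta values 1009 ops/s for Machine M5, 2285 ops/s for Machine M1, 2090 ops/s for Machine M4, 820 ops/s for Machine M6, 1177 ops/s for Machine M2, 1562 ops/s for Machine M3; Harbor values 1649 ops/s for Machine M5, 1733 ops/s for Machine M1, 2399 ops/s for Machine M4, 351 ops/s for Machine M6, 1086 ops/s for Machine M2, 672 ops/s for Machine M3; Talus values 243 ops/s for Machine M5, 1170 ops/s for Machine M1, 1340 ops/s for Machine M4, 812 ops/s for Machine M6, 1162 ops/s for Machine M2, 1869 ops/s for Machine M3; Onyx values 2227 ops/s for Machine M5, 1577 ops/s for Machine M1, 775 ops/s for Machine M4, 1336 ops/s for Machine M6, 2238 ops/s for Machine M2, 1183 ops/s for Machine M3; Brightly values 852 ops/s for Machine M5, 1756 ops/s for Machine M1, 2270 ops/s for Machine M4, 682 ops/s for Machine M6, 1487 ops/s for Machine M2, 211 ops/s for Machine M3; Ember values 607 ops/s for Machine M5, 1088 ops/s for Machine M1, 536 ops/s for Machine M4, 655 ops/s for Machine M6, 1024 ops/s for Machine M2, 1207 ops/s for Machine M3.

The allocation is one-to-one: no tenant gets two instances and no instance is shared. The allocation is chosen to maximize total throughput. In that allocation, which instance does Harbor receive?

Harbor receives Machine M5.

Optimal: Quanta→Machine M1 (2285 ops/s), Harbor→Machine M5 (1649 ops/s), Talus→Machine M3 (1869 ops/s), Onyx→Machine M2 (2238 ops/s), Brightly→Machine M4 (2270 ops/s), Ember→Machine M6 (655 ops/s) — total 2285+1649+1869+2238+2270+655 = 10966 ops/s.
Column-greedy (each instance in turn goes to its best remaining tenant) gives 10417 ops/s, worse by 549.
Swapping Harbor↔Ember (Harbor→Machine M6 351 ops/s, Ember→Machine M5 607 ops/s) loses 1346.
Harbor's own top instance is Machine M4 (2399 ops/s), but forcing Harbor→Machine M4 and reassigning the rest optimally gives only 10922 ops/s — worse by 44.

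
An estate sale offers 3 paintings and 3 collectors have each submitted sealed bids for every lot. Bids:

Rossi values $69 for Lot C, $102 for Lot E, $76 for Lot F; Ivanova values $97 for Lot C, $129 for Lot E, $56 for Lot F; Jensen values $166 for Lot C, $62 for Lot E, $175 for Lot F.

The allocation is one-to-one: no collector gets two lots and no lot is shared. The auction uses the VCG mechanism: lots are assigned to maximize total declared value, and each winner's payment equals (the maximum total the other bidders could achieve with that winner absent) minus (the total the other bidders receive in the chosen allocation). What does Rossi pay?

Rossi pays $32.

Efficient allocation: Rossi→Lot E ($102), Ivanova→Lot C ($97), Jensen→Lot F ($175); total welfare W = $374.
Rossi receives Lot E at value $102, so the others get W − 102 = $272.
Without Rossi: best allocation of the remaining 2 bidders over all 3 lots is Ivanova→Lot E ($129), Jensen→Lot F ($175), total $304.
VCG payment = (others' best without Rossi) − (others' welfare with Rossi) = 304 − 272 = $32.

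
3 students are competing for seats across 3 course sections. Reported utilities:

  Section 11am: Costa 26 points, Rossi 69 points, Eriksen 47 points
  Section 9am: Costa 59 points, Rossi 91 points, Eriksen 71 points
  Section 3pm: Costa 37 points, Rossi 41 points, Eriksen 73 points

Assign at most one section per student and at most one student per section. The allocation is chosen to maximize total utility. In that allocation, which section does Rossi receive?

Rossi receives Section 11am.

Treat this as an assignment problem: match each student to one section.
Optimal: Costa→Section 9am (59 points), Rossi→Section 11am (69 points), Eriksen→Section 3pm (73 points) — total 59+69+73 = 201 points.
Max-entry greedy (repeatedly take the single best remaining cell) gives 190 points, worse by 11.
Next-best assignment: Costa→Section 11am, Rossi→Section 9am, Eriksen→Section 3pm = 190 points.
Rossi's own top section is Section 9am (91 points), but forcing Rossi→Section 9am and reassigning the rest optimally gives only 190 points — worse by 11.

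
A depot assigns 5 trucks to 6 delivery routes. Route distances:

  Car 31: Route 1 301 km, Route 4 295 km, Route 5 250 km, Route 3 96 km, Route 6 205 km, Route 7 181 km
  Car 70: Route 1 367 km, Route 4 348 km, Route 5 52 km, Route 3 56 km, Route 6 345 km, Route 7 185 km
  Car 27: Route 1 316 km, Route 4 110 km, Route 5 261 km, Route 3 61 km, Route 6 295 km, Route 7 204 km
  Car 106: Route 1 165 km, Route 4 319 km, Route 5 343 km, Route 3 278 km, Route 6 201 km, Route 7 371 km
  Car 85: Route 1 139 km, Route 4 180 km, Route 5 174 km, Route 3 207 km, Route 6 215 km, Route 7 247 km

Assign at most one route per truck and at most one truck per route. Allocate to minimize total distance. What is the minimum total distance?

Minimum total: 598 km

Optimal: Car 31→Route 3 (96 km), Car 70→Route 5 (52 km), Car 27→Route 4 (110 km), Car 106→Route 6 (201 km), Car 85→Route 1 (139 km) — total 96+52+110+201+139 = 598 km.
Min-entry greedy (repeatedly take the single cheapest remaining cell) gives 634 km, worse by 36.
Swapping Car 85↔Car 106 (Car 85→Route 6 215 km, Car 106→Route 1 165 km) adds 40.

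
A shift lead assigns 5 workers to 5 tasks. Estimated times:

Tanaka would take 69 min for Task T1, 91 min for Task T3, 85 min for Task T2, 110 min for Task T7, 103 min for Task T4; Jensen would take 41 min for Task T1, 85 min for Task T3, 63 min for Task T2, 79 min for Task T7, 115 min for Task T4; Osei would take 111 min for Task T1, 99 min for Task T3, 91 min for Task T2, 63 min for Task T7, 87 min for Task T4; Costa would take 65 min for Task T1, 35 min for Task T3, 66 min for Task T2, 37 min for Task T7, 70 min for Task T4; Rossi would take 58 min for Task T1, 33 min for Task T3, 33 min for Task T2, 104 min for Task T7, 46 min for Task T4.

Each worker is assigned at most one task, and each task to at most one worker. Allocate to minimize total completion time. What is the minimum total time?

Minimum total: 270 min

Optimal: Tanaka→Task T2 (85 min), Jensen→Task T1 (41 min), Osei→Task T7 (63 min), Costa→Task T3 (35 min), Rossi→Task T4 (46 min) — total 85+41+63+35+46 = 270 min.
Min-entry greedy (repeatedly take the single cheapest remaining cell) gives 283 min, worse by 13.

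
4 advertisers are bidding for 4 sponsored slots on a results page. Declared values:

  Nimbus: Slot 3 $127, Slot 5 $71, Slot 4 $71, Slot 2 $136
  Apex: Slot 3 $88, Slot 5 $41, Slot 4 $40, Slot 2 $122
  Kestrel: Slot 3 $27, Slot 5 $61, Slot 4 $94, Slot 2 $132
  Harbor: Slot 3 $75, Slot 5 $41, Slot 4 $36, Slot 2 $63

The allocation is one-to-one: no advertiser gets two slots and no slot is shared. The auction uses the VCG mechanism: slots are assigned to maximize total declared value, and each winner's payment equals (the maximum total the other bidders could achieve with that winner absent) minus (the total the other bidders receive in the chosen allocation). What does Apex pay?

Apex pays $43.

Efficient allocation: Nimbus→Slot 3 ($127), Apex→Slot 2 ($122), Kestrel→Slot 4 ($94), Harbor→Slot 5 ($41); total welfare W = $384.
Apex receives Slot 2 at value $122, so the others get W − 122 = $262.
Without Apex: best allocation of the remaining 3 bidders over all 4 slots is Nimbus→Slot 2 ($136), Kestrel→Slot 4 ($94), Harbor→Slot 3 ($75), total $305.
VCG payment = (others' best without Apex) − (others' welfare with Apex) = 305 − 262 = $43.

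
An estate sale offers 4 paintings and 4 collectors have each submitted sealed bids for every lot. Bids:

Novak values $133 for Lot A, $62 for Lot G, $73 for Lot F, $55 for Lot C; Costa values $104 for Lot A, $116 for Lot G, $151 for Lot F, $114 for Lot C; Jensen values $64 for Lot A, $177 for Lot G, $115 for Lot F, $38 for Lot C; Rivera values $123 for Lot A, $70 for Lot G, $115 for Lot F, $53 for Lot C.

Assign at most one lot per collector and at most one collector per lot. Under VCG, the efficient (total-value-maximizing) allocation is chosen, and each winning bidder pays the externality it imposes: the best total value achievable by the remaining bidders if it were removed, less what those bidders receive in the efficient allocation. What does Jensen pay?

Jensen pays $2.

Efficient allocation: Novak→Lot A ($133), Costa→Lot C ($114), Jensen→Lot G ($177), Rivera→Lot F ($115); total welfare W = $539.
Jensen receives Lot G at value $177, so the others get W − 177 = $362.
Without Jensen: best allocation of the remaining 3 bidders over all 4 lots is Novak→Lot A ($133), Costa→Lot G ($116), Rivera→Lot F ($115), total $364.
VCG payment = (others' best without Jensen) − (others' welfare with Jensen) = 364 − 362 = $2.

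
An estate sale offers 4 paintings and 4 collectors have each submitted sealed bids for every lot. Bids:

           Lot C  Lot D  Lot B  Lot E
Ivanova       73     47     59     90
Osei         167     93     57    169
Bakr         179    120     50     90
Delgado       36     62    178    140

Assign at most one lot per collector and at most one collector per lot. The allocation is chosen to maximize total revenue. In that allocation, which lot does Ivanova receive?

Ivanova receives Lot D.

This is the linear assignment problem.
Optimal: Ivanova→Lot D ($47), Osei→Lot E ($169), Bakr→Lot C ($179), Delgado→Lot B ($178) — total 47+169+179+178 = $573.
Every other assignment is strictly worse.
Ivanova's own top lot is Lot E ($90), but forcing Ivanova→Lot E and reassigning the rest optimally gives only $555 — worse by 18.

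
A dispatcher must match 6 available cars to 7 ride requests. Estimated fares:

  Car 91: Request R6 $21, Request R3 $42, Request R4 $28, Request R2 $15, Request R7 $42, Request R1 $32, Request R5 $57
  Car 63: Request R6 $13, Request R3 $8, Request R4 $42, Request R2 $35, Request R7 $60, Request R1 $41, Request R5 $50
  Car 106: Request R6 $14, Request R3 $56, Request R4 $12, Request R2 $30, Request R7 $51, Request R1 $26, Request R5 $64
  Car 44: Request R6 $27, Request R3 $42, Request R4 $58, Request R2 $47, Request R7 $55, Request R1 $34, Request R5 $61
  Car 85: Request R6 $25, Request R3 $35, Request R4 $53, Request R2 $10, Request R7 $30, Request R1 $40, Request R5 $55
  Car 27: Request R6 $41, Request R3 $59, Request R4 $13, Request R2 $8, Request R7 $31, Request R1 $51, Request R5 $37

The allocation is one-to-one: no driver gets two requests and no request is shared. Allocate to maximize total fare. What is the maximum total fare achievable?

Optimal: Car 91→Request R5 ($57), Car 63→Request R7 ($60), Car 106→Request R3 ($56), Car 44→Request R2 ($47), Car 85→Request R4 ($53), Car 27→Request R1 ($51) — total 57+60+56+47+53+51 = $324.
Column-greedy (each request in turn goes to its best remaining driver) gives $272, worse by 52.
Next-best assignment: Car 91→Request R3, Car 63→Request R7, Car 106→Request R5, Car 44→Request R2, Car 85→Request R4, Car 27→Request R1 = $317.

Maximum total: $324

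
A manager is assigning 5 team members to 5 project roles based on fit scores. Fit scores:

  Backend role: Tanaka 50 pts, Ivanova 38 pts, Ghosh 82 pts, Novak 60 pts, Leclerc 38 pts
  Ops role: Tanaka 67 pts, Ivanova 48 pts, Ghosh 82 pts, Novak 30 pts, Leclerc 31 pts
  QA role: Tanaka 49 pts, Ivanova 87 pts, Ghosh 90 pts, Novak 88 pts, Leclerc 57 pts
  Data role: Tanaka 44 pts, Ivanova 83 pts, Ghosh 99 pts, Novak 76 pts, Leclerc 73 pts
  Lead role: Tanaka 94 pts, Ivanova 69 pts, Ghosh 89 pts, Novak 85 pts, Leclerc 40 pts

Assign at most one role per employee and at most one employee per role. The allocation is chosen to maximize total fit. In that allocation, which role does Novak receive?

This is the linear assignment problem.
Optimal: Tanaka→Lead role (94 pts), Ivanova→QA role (87 pts), Ghosh→Ops role (82 pts), Novak→Backend role (60 pts), Leclerc→Data role (73 pts) — total 94+87+82+60+73 = 396 pts.
Column-greedy (each role in turn goes to its best remaining employee) gives 360 pts, worse by 36.
Swapping Ivanova↔Tanaka (Ivanova→Lead role 69 pts, Tanaka→QA role 49 pts) loses 63.
No other one-to-one assignment exceeds 396 pts.
Novak's own top role is QA role (88 pts), but forcing Novak→QA role and reassigning the rest optimally gives only 385 pts — worse by 11.

Novak receives Backend role.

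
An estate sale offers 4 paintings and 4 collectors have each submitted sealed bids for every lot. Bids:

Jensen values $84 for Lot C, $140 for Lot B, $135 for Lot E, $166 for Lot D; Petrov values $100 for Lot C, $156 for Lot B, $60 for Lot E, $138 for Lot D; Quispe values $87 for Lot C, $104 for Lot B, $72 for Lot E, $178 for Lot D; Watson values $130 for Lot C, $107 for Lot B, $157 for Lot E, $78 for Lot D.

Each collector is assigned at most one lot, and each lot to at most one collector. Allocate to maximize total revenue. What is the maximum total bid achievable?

Max total: $599

Treat this as an assignment problem: match each collector to one lot.
Optimal: Jensen→Lot E ($135), Petrov→Lot B ($156), Quispe→Lot D ($178), Watson→Lot C ($130) — total 135+156+178+130 = $599.
Max-entry greedy (repeatedly take the single best remaining cell) gives $575, worse by 24.
Next-best assignment: Jensen→Lot C, Petrov→Lot B, Quispe→Lot D, Watson→Lot E = $575.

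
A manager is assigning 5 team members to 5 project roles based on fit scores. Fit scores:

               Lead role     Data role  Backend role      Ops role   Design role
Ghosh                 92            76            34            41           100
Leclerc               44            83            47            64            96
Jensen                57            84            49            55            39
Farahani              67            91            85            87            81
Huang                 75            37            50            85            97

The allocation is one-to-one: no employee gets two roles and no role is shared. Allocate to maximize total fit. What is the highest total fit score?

Treat this as an assignment problem: match each employee to one role.
Optimal: Ghosh→Lead role (92 pts), Leclerc→Design role (96 pts), Jensen→Data role (84 pts), Farahani→Backend role (85 pts), Huang→Ops role (85 pts) — total 92+96+84+85+85 = 442 pts.

Maximum total: 442 pts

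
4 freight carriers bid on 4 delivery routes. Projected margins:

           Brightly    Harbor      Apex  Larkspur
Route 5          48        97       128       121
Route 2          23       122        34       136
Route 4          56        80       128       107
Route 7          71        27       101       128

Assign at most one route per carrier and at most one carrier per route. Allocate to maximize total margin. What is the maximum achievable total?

Maximum total: $442k

Optimal: Brightly→Route 7 ($71k), Harbor→Route 2 ($122k), Apex→Route 4 ($128k), Larkspur→Route 5 ($121k) — total 71+122+128+121 = $442k.
Column-greedy (each route in turn goes to its best remaining carrier) gives $415k, worse by 27.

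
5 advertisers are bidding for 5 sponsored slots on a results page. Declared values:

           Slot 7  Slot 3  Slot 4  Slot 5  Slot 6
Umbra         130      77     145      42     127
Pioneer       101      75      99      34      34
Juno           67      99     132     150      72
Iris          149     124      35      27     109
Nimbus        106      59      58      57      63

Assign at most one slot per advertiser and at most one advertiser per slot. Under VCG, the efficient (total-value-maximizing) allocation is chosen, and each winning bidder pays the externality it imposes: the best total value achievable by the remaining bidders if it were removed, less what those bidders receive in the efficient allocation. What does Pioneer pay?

Pioneer pays $18.

Efficient allocation: Umbra→Slot 6 ($127), Pioneer→Slot 4 ($99), Juno→Slot 5 ($150), Iris→Slot 3 ($124), Nimbus→Slot 7 ($106); total welfare W = $606.
Pioneer receives Slot 4 at value $99, so the others get W − 99 = $507.
Without Pioneer: best allocation of the remaining 4 bidders over all 5 slots is Umbra→Slot 4 ($145), Juno→Slot 5 ($150), Iris→Slot 3 ($124), Nimbus→Slot 7 ($106), total $525.
VCG payment = (others' best without Pioneer) − (others' welfare with Pioneer) = 525 − 507 = $18.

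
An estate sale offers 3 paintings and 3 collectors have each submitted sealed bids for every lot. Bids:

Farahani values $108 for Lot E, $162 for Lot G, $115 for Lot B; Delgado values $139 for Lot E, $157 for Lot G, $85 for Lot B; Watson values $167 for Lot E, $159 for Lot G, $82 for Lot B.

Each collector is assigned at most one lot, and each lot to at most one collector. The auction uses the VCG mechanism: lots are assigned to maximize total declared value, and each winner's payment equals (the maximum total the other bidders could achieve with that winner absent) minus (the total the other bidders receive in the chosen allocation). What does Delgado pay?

Efficient allocation: Farahani→Lot B ($115), Delgado→Lot G ($157), Watson→Lot E ($167); total welfare W = $439.
Delgado receives Lot G at value $157, so the others get W − 157 = $282.
Without Delgado: best allocation of the remaining 2 bidders over all 3 lots is Farahani→Lot G ($162), Watson→Lot E ($167), total $329.
VCG payment = (others' best without Delgado) − (others' welfare with Delgado) = 329 − 282 = $47.

Delgado pays $47.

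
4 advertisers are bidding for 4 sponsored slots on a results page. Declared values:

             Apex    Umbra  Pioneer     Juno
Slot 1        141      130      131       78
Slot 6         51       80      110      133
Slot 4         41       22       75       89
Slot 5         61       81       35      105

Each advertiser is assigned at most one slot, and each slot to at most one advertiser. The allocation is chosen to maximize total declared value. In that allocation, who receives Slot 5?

Optimal: Apex→Slot 1 ($141), Umbra→Slot 5 ($81), Pioneer→Slot 4 ($75), Juno→Slot 6 ($133) — total 141+81+75+133 = $430.
Row-greedy (each advertiser in turn takes its best remaining slot) gives $421, worse by 9.
Next-best assignment: Apex→Slot 1, Umbra→Slot 5, Pioneer→Slot 6, Juno→Slot 4 = $421.
Swapping Apex↔Umbra (Apex→Slot 5 $61, Umbra→Slot 1 $130) loses 31.
Umbra's own top slot is Slot 1 ($130), but forcing Umbra→Slot 1 and reassigning the rest optimally gives only $399 — worse by 31.

Umbra receives Slot 5.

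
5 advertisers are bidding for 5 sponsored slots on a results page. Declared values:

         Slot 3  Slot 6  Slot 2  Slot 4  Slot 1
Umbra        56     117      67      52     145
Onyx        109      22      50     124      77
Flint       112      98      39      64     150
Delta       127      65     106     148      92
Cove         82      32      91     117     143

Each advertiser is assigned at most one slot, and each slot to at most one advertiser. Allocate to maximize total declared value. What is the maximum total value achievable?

Treat this as an assignment problem: match each advertiser to one slot.
Optimal: Umbra→Slot 6 ($117), Onyx→Slot 3 ($109), Flint→Slot 1 ($150), Delta→Slot 4 ($148), Cove→Slot 2 ($91) — total 117+109+150+148+91 = $615.
Column-greedy (each slot in turn goes to its best remaining advertiser) gives $609, worse by 6.
Next-best assignment: Umbra→Slot 6, Onyx→Slot 4, Flint→Slot 1, Delta→Slot 3, Cove→Slot 2 = $609.
Swapping Cove↔Delta (Cove→Slot 4 $117, Delta→Slot 2 $106) loses 16.

Max total: $615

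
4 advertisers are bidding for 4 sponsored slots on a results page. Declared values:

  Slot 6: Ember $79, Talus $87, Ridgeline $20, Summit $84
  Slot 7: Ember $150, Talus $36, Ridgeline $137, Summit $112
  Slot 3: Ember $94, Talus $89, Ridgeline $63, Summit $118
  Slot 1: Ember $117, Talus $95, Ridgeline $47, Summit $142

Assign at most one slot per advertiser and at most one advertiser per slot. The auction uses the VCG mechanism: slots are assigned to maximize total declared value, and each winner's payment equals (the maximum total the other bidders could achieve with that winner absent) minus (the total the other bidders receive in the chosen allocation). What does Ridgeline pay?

Efficient allocation: Ember→Slot 3 ($94), Talus→Slot 6 ($87), Ridgeline→Slot 7 ($137), Summit→Slot 1 ($142); total welfare W = $460.
Ridgeline receives Slot 7 at value $137, so the others get W − 137 = $323.
Without Ridgeline: best allocation of the remaining 3 bidders over all 4 slots is Ember→Slot 7 ($150), Talus→Slot 3 ($89), Summit→Slot 1 ($142), total $381.
VCG payment = (others' best without Ridgeline) − (others' welfare with Ridgeline) = 381 − 323 = $58.

Ridgeline pays $58.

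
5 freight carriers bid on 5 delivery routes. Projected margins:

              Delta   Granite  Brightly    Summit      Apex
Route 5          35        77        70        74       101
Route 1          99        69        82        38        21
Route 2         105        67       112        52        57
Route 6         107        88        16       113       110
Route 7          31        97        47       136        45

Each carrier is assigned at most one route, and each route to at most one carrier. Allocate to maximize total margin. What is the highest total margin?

Max total: $536k

Optimal: Delta→Route 1 ($99k), Granite→Route 6 ($88k), Brightly→Route 2 ($112k), Summit→Route 7 ($136k), Apex→Route 5 ($101k) — total 99+88+112+136+101 = $536k.
Checked against all permutations: $536k is optimal.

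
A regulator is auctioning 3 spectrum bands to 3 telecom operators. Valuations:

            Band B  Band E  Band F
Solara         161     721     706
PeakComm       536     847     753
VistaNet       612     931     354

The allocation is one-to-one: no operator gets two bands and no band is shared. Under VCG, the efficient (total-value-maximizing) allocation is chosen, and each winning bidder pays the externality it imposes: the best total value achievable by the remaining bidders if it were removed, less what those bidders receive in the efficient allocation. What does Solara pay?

Solara pays $217M.

Efficient allocation: Solara→Band F ($706M), PeakComm→Band B ($536M), VistaNet→Band E ($931M); total welfare W = $2173M.
Solara receives Band F at value $706M, so the others get W − 706 = $1467M.
Without Solara: best allocation of the remaining 2 bidders over all 3 bands is PeakComm→Band F ($753M), VistaNet→Band E ($931M), total $1684M.
VCG payment = (others' best without Solara) − (others' welfare with Solara) = 1684 − 1467 = $217M.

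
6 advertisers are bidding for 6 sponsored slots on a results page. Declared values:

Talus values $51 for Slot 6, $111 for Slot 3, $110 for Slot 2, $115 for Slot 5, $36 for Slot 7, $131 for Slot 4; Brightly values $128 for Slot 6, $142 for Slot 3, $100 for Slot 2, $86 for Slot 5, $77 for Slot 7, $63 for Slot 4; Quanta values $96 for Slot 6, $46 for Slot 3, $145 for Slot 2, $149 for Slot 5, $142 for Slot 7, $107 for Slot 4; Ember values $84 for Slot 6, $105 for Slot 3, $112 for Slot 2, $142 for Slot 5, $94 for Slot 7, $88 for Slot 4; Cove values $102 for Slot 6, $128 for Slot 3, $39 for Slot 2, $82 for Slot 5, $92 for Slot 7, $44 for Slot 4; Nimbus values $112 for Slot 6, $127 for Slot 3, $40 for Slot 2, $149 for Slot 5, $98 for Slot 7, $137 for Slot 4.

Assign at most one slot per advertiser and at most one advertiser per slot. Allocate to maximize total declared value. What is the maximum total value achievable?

Treat this as an assignment problem: match each advertiser to one slot.
Optimal: Talus→Slot 4 ($131), Brightly→Slot 6 ($128), Quanta→Slot 7 ($142), Ember→Slot 2 ($112), Cove→Slot 3 ($128), Nimbus→Slot 5 ($149) — total 131+128+142+112+128+149 = $790.
Column-greedy (each slot in turn goes to its best remaining advertiser) gives $775, worse by 15.
Next-best assignment: Talus→Slot 2, Brightly→Slot 6, Quanta→Slot 7, Ember→Slot 5, Cove→Slot 3, Nimbus→Slot 4 = $787.

Max total: $790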